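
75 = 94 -19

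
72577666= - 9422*( - 7703 ) 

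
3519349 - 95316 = 3424033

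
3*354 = 1062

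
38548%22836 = 15712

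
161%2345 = 161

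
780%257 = 9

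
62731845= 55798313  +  6933532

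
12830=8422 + 4408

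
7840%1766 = 776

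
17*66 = 1122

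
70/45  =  14/9 = 1.56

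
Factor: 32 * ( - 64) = -2048= - 2^11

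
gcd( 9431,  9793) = 1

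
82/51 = 1 +31/51 = 1.61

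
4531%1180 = 991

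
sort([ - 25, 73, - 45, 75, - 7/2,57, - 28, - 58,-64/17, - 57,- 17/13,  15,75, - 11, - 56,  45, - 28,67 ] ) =[ - 58, - 57, - 56, -45, - 28, - 28, - 25, - 11, - 64/17,-7/2, - 17/13 , 15,45  ,  57, 67, 73  ,  75,  75]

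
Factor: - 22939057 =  - 397^1 * 57781^1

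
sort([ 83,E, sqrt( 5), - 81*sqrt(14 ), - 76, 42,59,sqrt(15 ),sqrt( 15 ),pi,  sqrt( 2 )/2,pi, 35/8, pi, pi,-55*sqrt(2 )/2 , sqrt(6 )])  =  [ - 81*sqrt( 14 ), - 76, - 55*sqrt( 2 )/2,sqrt( 2 )/2,  sqrt (5 ), sqrt ( 6),E,pi,pi, pi,pi,sqrt(15), sqrt(15), 35/8,42,  59,83]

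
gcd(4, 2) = 2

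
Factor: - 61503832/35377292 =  - 2^1  *  13^2*45491^1*8844323^( - 1)=- 15375958/8844323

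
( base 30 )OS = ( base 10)748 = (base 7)2116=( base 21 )1ED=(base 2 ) 1011101100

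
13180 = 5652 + 7528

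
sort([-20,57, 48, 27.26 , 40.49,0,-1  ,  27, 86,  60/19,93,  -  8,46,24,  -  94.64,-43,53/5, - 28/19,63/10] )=[-94.64 , - 43 ,-20, -8,-28/19,-1,0,60/19,63/10,53/5, 24,27  ,  27.26,40.49, 46,48,57, 86, 93 ] 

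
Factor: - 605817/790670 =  - 2^(-1)*3^2*5^(- 1 )*17^(-1)*83^1*811^1 * 4651^( - 1) 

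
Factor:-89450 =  - 2^1*5^2*1789^1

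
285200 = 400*713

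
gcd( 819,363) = 3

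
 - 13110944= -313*41888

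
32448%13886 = 4676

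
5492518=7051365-1558847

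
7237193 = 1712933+5524260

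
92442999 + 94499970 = 186942969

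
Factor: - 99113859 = -3^2*13^1*17^1*49831^1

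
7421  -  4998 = 2423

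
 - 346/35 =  - 346/35=-9.89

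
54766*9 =492894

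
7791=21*371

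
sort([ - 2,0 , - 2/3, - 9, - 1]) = [-9, - 2,-1,-2/3, 0 ] 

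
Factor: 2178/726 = 3 = 3^1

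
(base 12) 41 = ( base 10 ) 49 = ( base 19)2B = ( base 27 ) 1M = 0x31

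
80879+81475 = 162354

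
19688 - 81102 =-61414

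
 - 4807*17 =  - 81719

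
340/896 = 85/224 = 0.38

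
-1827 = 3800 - 5627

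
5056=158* 32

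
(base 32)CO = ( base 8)630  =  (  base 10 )408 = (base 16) 198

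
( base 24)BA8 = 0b1100110111000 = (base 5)202314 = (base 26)9j6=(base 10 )6584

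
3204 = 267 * 12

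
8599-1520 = 7079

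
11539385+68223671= 79763056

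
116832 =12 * 9736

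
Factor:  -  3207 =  - 3^1*1069^1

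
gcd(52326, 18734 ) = 646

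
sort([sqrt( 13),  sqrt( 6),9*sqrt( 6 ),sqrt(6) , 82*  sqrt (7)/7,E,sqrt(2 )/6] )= [ sqrt( 2 ) /6,sqrt(6),sqrt ( 6 ), E,sqrt( 13) , 9 * sqrt(6 ),82*sqrt(7 )/7]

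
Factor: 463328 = 2^5* 14479^1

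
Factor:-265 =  - 5^1*53^1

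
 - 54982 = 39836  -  94818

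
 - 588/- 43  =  588/43 = 13.67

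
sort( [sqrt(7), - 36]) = [ - 36,sqrt( 7) ] 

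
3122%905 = 407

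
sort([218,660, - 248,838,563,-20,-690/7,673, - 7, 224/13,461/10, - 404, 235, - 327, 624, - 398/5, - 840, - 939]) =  [ - 939, - 840, - 404,  -  327, - 248, - 690/7, - 398/5,-20, - 7,224/13, 461/10,218,235 , 563,624,660, 673, 838] 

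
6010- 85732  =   - 79722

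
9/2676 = 3/892 = 0.00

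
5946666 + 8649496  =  14596162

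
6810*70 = 476700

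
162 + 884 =1046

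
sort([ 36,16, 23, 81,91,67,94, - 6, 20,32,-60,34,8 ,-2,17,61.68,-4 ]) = [ - 60,-6, - 4, - 2,8, 16,17,20, 23,  32, 34,  36,61.68,67, 81,91,94 ] 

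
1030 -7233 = -6203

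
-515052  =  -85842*6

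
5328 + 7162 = 12490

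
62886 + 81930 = 144816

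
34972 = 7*4996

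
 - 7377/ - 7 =1053 + 6/7 = 1053.86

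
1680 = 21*80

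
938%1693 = 938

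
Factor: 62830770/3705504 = 10471795/617584= 2^( - 4)*5^1*11^( - 3 )*29^( - 1)* 2094359^1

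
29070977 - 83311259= -54240282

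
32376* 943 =30530568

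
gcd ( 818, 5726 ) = 818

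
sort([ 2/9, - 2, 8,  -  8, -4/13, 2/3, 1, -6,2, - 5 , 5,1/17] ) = [ - 8, - 6, - 5, - 2,-4/13,1/17,2/9, 2/3,1,2,5,8]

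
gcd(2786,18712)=2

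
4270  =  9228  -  4958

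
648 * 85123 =55159704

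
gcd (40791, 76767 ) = 3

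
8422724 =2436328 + 5986396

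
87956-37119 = 50837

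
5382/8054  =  2691/4027 = 0.67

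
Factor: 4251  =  3^1*13^1*109^1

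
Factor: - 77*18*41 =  - 56826 = -2^1 * 3^2*7^1*11^1*41^1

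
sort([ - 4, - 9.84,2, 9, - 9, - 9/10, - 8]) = [-9.84, - 9, - 8,-4,  -  9/10, 2, 9]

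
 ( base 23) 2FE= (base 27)1PD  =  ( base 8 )2611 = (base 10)1417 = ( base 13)850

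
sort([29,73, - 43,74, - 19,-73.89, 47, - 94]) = [ - 94, - 73.89, - 43, -19, 29, 47,73,74]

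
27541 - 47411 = -19870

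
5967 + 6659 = 12626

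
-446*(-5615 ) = 2504290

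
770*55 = 42350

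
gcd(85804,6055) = 1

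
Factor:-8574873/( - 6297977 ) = 3^1*7^(-1 )*107^1 * 26713^1*899711^( - 1)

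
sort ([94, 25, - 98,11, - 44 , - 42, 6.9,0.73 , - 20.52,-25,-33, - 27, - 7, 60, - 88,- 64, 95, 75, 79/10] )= [ - 98, - 88 ,- 64 , - 44,  -  42, - 33,-27, - 25,-20.52, - 7,0.73, 6.9, 79/10 , 11, 25,60,75, 94 , 95]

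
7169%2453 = 2263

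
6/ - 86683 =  - 1  +  86677/86683 = -0.00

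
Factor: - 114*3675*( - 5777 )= 2^1*3^2*5^2 * 7^2*19^1*53^1*109^1  =  2420274150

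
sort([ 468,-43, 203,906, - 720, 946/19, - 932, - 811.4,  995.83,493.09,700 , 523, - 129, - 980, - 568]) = [ - 980,- 932, - 811.4,-720, - 568, - 129,-43,946/19 , 203, 468,  493.09,523  ,  700,906, 995.83]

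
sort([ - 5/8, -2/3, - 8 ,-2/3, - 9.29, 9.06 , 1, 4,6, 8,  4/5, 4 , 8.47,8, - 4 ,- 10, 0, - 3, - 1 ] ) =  [ - 10, - 9.29 , - 8 , - 4,-3, - 1 , - 2/3, - 2/3, - 5/8,0, 4/5,1, 4 , 4,6, 8, 8,8.47, 9.06 ]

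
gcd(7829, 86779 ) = 1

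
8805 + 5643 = 14448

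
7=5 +2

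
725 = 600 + 125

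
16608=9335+7273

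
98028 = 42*2334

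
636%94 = 72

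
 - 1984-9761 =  - 11745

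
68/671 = 68/671 = 0.10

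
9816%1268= 940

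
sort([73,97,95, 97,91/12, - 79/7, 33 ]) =[ - 79/7,91/12,  33,73,95,  97, 97 ]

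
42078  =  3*14026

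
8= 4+4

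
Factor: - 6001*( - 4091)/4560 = 2^( - 4)*3^( - 1 )*5^( - 1) *17^1*19^( - 1 )*353^1*4091^1 =24550091/4560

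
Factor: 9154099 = 9154099^1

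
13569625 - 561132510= - 547562885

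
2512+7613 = 10125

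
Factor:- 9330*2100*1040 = -2^7*3^2*5^4*7^1*13^1*311^1 = - 20376720000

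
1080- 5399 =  - 4319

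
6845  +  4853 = 11698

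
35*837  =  29295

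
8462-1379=7083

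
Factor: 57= 3^1*19^1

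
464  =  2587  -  2123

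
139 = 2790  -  2651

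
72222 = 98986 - 26764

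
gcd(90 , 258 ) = 6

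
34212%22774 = 11438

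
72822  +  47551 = 120373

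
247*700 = 172900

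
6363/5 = 6363/5 = 1272.60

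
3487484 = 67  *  52052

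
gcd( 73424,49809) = 1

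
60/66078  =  10/11013 =0.00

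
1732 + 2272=4004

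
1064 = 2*532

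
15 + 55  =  70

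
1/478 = 1/478 = 0.00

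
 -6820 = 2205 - 9025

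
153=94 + 59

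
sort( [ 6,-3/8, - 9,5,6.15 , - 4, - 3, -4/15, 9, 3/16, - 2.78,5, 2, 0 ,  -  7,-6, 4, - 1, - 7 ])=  [-9,-7, - 7,- 6,  -  4, - 3, - 2.78,-1,-3/8,-4/15,0,3/16, 2,  4,5,5, 6, 6.15 , 9 ]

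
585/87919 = 45/6763 =0.01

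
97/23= 4 + 5/23 = 4.22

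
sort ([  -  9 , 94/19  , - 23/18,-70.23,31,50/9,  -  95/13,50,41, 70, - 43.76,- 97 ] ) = [ - 97, - 70.23, - 43.76 ,  -  9,  -  95/13,  -  23/18,94/19,50/9,31,41,50,70]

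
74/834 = 37/417 =0.09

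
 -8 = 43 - 51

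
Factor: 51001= 51001^1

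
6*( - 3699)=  - 22194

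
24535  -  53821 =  - 29286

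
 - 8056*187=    - 1506472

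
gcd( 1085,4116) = 7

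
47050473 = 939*50107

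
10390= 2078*5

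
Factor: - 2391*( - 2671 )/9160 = 2^( - 3)*3^1*5^( - 1 )*229^( - 1)*797^1*2671^1  =  6386361/9160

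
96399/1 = 96399 = 96399.00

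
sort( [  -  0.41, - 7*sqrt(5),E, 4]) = [-7*sqrt(5 ),  -  0.41,  E,4]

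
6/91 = 6/91=0.07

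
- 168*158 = -26544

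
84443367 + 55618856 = 140062223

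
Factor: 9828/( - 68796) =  - 7^( - 1) = - 1/7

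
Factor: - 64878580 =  - 2^2*5^1*13^1*249533^1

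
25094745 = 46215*543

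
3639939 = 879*4141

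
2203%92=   87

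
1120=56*20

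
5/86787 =5/86787 = 0.00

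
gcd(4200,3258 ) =6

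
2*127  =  254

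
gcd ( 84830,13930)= 10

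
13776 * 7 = 96432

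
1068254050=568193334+500060716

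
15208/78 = 194  +  38/39 = 194.97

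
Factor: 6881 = 7^1*983^1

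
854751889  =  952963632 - 98211743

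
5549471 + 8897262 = 14446733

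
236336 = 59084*4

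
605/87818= 605/87818 = 0.01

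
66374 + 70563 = 136937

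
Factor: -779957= -773^1* 1009^1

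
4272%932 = 544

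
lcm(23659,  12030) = 709770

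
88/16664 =11/2083= 0.01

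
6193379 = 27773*223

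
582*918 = 534276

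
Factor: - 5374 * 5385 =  - 28938990=- 2^1* 3^1*5^1*359^1 * 2687^1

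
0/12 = 0 =0.00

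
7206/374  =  19 + 50/187 = 19.27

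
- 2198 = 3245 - 5443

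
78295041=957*81813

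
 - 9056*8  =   - 72448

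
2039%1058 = 981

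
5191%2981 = 2210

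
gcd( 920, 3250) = 10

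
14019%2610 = 969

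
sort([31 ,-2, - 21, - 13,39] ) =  [ - 21, - 13, - 2 , 31, 39] 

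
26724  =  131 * 204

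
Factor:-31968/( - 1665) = 96/5 = 2^5 * 3^1 * 5^ ( - 1 )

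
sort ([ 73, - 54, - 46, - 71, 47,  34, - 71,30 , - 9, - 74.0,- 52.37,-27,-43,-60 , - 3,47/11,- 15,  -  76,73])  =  [ - 76, -74.0, - 71 , - 71, -60, - 54,-52.37, - 46,-43, - 27, - 15, - 9, - 3, 47/11,30, 34, 47  ,  73,73]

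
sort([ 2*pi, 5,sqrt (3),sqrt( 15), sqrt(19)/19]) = [sqrt( 19)/19, sqrt(3), sqrt( 15), 5,2*pi]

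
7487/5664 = 7487/5664 = 1.32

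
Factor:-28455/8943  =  -35/11 =- 5^1*7^1*11^(-1) 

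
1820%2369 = 1820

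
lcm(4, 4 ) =4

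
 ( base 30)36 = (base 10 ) 96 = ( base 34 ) 2s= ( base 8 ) 140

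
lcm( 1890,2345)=126630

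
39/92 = 39/92  =  0.42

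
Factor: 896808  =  2^3*3^1*11^1 * 43^1*79^1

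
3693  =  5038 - 1345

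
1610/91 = 230/13= 17.69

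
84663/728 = 116 + 215/728= 116.30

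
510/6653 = 510/6653 = 0.08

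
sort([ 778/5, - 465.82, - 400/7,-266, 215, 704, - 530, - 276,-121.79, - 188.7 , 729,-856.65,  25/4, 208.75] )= [ - 856.65,-530, - 465.82,-276 , - 266, - 188.7, - 121.79,-400/7, 25/4, 778/5, 208.75, 215,704, 729 ] 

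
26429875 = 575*45965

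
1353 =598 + 755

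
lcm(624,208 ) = 624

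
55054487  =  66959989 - 11905502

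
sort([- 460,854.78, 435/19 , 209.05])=[ - 460,435/19, 209.05 , 854.78 ]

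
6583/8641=6583/8641 = 0.76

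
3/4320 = 1/1440=0.00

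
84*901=75684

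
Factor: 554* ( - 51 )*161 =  -4548894 = - 2^1*3^1*7^1*17^1*23^1*277^1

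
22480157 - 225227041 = -202746884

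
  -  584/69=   -  584/69 = - 8.46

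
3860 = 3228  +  632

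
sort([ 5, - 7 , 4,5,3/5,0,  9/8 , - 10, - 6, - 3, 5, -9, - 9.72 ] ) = [ - 10, - 9.72,-9, - 7 ,  -  6, - 3,0, 3/5, 9/8,4, 5,5,5 ]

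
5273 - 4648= 625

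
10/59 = 10/59=0.17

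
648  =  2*324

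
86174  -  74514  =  11660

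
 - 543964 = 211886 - 755850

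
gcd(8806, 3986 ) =2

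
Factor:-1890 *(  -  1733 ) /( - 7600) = - 327537/760 = - 2^(-3)*3^3* 5^( - 1)*7^1*19^(-1)*1733^1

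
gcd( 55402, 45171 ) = 1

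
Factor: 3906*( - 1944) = -7593264 = -2^4 * 3^7*7^1*31^1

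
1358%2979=1358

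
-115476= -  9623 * 12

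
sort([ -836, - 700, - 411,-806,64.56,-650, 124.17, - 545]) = [ - 836, - 806,-700,  -  650, - 545, - 411,64.56,124.17 ] 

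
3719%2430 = 1289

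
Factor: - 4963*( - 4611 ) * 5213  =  119296340709=3^1 * 7^1  *13^1*29^1*53^1 * 401^1 * 709^1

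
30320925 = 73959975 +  - 43639050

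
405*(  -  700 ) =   -  283500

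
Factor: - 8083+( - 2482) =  - 5^1*2113^1 =- 10565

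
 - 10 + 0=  - 10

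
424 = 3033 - 2609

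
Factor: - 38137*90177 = -3^1 * 11^1*3467^1*30059^1  =  -3439080249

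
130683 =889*147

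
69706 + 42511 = 112217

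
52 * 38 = 1976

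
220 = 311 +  - 91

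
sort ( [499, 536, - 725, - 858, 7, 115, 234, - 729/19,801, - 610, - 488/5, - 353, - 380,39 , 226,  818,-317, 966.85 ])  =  [ - 858,  -  725, - 610, - 380, -353, - 317, - 488/5, - 729/19,7,  39, 115,226,234, 499,536,  801,818 , 966.85] 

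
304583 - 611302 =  - 306719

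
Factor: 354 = 2^1*3^1*59^1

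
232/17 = 232/17=13.65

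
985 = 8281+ - 7296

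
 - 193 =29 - 222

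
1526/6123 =1526/6123 = 0.25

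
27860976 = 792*35178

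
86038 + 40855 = 126893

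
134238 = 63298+70940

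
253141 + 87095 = 340236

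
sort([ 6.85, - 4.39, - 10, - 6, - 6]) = [ - 10, - 6 , - 6, - 4.39,6.85]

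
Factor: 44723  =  7^1*6389^1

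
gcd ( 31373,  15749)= 1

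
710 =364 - -346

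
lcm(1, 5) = 5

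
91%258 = 91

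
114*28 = 3192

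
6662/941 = 7 + 75/941 = 7.08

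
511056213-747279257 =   -  236223044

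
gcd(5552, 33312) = 5552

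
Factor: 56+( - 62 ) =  - 2^1*3^1 = -6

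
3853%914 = 197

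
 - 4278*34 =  - 145452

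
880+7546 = 8426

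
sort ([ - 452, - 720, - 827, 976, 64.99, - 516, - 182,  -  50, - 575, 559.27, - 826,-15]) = [ - 827, - 826, - 720 , - 575, - 516, - 452, - 182, - 50, - 15, 64.99, 559.27, 976 ]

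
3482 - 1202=2280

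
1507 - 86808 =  - 85301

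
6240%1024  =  96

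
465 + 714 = 1179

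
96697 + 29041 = 125738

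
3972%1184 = 420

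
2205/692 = 3 + 129/692 = 3.19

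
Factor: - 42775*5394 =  - 230728350 = - 2^1*3^1*5^2*29^2*31^1*59^1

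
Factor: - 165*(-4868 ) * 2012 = 2^4*3^1*5^1*11^1*503^1*1217^1= 1616078640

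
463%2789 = 463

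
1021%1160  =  1021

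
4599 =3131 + 1468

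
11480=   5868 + 5612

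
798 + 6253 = 7051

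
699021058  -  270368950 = 428652108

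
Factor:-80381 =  - 7^1*11483^1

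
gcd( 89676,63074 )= 94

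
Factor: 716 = 2^2*179^1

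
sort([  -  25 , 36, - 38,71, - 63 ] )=[ - 63, - 38, - 25, 36, 71 ]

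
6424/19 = 338 + 2/19 = 338.11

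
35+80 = 115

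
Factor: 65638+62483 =128121 =3^1*7^1*6101^1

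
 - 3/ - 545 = 3/545 = 0.01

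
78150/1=78150=78150.00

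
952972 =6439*148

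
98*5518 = 540764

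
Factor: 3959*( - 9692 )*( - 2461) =2^2*23^1*37^1*  107^2*2423^1 = 94430115508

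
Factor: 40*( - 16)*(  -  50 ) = 32000= 2^8*5^3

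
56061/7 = 56061/7 = 8008.71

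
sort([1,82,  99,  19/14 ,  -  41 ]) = [ - 41,1,  19/14,82,99 ] 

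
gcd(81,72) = 9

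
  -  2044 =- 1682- 362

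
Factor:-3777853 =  - 3777853^1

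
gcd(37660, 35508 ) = 1076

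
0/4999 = 0 = 0.00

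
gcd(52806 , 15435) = 3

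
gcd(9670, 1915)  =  5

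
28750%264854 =28750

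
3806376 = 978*3892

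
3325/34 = 97 + 27/34 = 97.79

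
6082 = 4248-  -  1834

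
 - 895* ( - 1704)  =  1525080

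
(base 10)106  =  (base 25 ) 46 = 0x6A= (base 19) 5b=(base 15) 71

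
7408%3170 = 1068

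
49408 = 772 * 64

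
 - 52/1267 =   -  1 + 1215/1267 = -0.04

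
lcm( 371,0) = 0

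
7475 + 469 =7944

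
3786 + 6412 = 10198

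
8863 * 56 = 496328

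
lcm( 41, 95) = 3895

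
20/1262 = 10/631= 0.02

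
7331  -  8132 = -801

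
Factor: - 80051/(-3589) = 37^(-1 )*97^(- 1 ) * 80051^1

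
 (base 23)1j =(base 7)60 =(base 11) 39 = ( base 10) 42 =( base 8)52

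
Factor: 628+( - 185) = 443 = 443^1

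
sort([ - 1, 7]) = [  -  1,  7]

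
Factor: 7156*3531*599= 15135433764 = 2^2*3^1*11^1*107^1*599^1*1789^1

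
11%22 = 11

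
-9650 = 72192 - 81842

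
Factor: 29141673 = 3^1 * 11^1*  73^1* 12097^1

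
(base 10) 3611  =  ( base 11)2793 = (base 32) 3gr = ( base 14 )145d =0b111000011011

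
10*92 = 920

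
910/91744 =455/45872 = 0.01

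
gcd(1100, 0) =1100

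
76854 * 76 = 5840904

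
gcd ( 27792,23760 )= 144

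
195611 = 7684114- 7488503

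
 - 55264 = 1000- 56264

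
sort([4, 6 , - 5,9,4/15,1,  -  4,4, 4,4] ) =[ - 5, - 4,4/15, 1, 4 , 4,4,4, 6, 9]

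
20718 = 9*2302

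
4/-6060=-1 + 1514/1515  =  -0.00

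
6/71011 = 6/71011 =0.00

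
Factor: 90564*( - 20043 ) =-1815174252 = - 2^2*3^3*17^1*131^1*7547^1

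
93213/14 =93213/14 = 6658.07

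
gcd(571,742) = 1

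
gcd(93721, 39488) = 1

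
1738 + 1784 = 3522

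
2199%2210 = 2199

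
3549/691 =3549/691=5.14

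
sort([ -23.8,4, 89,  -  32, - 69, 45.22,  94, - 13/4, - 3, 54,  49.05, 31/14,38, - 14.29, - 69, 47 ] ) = [ - 69, -69 , - 32, - 23.8, - 14.29 , - 13/4, - 3, 31/14, 4,38,45.22, 47, 49.05, 54,89 , 94] 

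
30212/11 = 30212/11 = 2746.55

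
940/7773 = 940/7773  =  0.12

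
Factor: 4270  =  2^1*5^1*7^1*61^1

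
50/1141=50/1141 = 0.04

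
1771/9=1771/9 = 196.78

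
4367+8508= 12875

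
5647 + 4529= 10176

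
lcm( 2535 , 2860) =111540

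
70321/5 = 14064+1/5 = 14064.20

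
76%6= 4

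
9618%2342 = 250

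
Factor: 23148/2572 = 3^2 = 9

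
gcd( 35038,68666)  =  2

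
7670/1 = 7670 = 7670.00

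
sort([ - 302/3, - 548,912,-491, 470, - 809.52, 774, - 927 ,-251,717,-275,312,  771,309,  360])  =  [ - 927, - 809.52, - 548, - 491,-275,-251,-302/3, 309,312,360,470, 717,  771,774,912 ]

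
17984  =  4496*4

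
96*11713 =1124448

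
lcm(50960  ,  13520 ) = 662480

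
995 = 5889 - 4894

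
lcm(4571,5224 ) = 36568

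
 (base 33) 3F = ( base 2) 1110010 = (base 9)136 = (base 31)3l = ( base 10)114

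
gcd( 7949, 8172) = 1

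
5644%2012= 1620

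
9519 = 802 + 8717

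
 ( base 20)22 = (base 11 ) 39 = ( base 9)46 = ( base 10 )42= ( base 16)2A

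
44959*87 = 3911433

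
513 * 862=442206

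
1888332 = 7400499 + -5512167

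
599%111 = 44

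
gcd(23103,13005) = 153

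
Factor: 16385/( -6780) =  - 29/12 = -2^( - 2 )*3^( - 1)*29^1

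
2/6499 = 2/6499 = 0.00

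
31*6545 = 202895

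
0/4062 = 0 = 0.00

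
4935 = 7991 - 3056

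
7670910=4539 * 1690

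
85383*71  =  6062193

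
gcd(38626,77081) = 1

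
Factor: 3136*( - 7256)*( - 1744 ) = 39684399104  =  2^13*7^2*109^1*907^1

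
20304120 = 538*37740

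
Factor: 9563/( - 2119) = - 13^(-1)*73^1  *131^1*163^( - 1) 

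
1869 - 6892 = - 5023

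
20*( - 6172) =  - 123440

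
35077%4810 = 1407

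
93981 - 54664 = 39317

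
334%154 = 26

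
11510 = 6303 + 5207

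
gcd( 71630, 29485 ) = 5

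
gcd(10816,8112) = 2704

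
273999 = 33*8303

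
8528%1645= 303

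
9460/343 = 27 + 199/343 = 27.58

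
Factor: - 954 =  - 2^1 * 3^2*53^1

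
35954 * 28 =1006712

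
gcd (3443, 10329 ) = 3443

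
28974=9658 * 3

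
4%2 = 0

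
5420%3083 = 2337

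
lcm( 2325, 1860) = 9300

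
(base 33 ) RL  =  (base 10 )912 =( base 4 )32100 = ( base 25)1BC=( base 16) 390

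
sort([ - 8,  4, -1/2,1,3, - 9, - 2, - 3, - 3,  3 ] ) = [ - 9, - 8, - 3, - 3, - 2, - 1/2, 1,3, 3,4]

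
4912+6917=11829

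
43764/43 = 1017 + 33/43 = 1017.77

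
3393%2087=1306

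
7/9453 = 7/9453= 0.00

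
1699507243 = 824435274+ 875071969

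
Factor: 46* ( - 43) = -2^1  *  23^1*43^1 = - 1978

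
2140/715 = 428/143 = 2.99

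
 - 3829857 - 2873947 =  - 6703804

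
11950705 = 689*17345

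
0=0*9473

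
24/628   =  6/157 = 0.04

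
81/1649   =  81/1649 = 0.05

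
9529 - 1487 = 8042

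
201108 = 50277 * 4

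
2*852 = 1704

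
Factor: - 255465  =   - 3^2 * 5^1*7^1*811^1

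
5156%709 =193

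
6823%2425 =1973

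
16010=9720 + 6290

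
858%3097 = 858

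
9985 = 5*1997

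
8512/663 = 8512/663 = 12.84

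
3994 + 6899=10893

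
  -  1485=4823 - 6308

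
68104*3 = 204312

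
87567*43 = 3765381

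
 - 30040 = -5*6008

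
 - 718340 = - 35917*20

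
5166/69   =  74 + 20/23 =74.87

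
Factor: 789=3^1*263^1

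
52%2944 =52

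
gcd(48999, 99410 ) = 1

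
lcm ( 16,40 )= 80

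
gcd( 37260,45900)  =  540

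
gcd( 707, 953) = 1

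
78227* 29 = 2268583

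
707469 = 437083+270386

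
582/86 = 291/43 =6.77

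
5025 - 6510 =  - 1485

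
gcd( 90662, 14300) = 286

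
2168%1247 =921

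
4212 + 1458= 5670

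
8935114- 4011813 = 4923301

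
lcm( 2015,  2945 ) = 38285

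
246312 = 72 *3421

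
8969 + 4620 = 13589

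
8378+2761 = 11139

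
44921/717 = 62 + 467/717   =  62.65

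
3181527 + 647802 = 3829329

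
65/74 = 65/74 = 0.88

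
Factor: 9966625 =5^3 * 71^1* 1123^1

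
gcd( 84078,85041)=9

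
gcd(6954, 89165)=1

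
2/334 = 1/167 = 0.01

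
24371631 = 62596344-38224713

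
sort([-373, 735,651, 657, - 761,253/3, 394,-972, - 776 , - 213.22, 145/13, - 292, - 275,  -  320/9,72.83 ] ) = [ - 972,-776, - 761,-373, - 292,  -  275, - 213.22, - 320/9, 145/13, 72.83,253/3,394,651,657,  735 ] 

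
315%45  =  0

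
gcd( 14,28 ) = 14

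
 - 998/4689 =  - 998/4689 = - 0.21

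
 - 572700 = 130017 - 702717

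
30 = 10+20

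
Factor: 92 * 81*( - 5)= - 37260  =  - 2^2*3^4*5^1*23^1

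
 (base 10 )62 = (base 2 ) 111110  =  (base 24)2E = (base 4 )332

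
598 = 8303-7705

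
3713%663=398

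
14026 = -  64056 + 78082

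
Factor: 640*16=2^11*5^1   =  10240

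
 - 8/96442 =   -  4/48221 = - 0.00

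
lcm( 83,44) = 3652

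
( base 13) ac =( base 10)142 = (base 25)5H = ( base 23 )64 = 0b10001110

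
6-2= 4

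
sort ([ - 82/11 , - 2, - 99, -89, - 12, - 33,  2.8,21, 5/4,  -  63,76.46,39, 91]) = [  -  99, - 89, - 63 , - 33, - 12, - 82/11 ,  -  2, 5/4, 2.8, 21,  39, 76.46,  91 ]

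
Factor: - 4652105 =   -  5^1*643^1*1447^1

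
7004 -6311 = 693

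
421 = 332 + 89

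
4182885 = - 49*( - 85365 )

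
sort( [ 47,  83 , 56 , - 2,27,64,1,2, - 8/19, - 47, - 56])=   [ - 56, - 47,- 2, - 8/19,  1 , 2 , 27, 47, 56, 64, 83] 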